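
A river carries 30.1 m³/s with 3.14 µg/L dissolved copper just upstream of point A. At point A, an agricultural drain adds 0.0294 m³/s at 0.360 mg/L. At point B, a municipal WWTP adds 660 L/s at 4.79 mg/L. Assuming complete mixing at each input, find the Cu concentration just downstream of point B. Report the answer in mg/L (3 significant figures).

0.106 mg/L

3.14 µg/L = 0.00314 mg/L.
After input A: C = (30.1·0.00314 + 0.0294·0.36) / 30.13 = 0.003488 mg/L.
660 L/s = 0.66 m³/s.
After input B: C = (30.13·0.003488 + 0.66·4.79) / 30.79 = 0.1061 mg/L.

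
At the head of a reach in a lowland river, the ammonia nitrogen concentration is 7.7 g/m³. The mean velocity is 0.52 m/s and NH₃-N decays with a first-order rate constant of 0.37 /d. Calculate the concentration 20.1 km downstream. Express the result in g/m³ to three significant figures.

Travel time t = 20.1 km / 0.52 m/s = 2.01e+04/0.52 = 3.865e+04 s = 0.4474 d.
First-order decay: C = 7.7·exp(−0.37·0.4474) = 7.7·0.8474 = 6.525 g/m³.

6.53 g/m³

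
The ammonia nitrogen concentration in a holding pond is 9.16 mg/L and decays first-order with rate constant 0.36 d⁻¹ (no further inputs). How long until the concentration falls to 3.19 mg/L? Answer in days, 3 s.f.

2.93 d

t = ln(C₀/C)/k = ln(9.16/3.19)/0.36 = 1.055/0.36 = 2.93 d.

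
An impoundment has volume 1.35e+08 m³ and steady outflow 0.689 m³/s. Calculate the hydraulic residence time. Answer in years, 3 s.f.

Q = 0.689 m³/s × 3.156e+07 s/yr = 2.174e+07 m³/yr.
Hydraulic residence time τ = V/Q = 1.35e+08/2.174e+07 = 6.209 yr.

6.21 yr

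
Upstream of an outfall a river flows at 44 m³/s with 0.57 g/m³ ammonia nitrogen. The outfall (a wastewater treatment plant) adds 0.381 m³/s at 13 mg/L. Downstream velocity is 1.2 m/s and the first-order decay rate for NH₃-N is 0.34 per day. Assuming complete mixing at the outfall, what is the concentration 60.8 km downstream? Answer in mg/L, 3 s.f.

After complete mixing, C₀ = (0.381·13 + 44·0.57) / 44.38 = 0.6767 mg/L.
Travel time t = 6.08e+04 m / 1.2 m/s = 5.067e+04 s = 0.5864 d.
C = 0.6767·exp(−0.34·0.5864) = 0.6767·0.8192 = 0.5544 mg/L.

0.554 mg/L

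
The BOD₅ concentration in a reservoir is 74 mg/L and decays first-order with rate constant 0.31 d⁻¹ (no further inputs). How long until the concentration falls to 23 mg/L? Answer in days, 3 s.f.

t = ln(C₀/C)/k = ln(74/23)/0.31 = 1.169/0.31 = 3.77 d.

3.77 d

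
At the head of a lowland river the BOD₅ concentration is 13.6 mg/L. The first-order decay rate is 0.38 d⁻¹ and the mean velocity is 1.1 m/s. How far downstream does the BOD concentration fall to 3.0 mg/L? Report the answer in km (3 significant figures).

From C = C₀·e^(−kt), t = ln(C₀/C)/k = ln(13.6/3.0)/0.38 = 1.511/0.38 = 3.978 d.
Distance = v·t = 1.1 m/s × 3.437e+05 s = 3.78e+05 m = 378 km.

378 km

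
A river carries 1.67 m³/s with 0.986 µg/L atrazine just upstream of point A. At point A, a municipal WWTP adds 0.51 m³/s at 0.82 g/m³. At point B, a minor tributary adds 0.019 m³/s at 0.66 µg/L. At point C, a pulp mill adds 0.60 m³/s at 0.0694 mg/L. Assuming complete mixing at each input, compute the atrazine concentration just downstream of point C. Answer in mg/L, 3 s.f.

0.165 mg/L

0.986 µg/L = 0.000986 mg/L.
After input A: C = (1.67·0.000986 + 0.51·0.82) / 2.18 = 0.1926 mg/L.
0.66 µg/L = 0.00066 mg/L.
After input B: C = (2.18·0.1926 + 0.019·0.00066) / 2.199 = 0.1909 mg/L.
After input C: C = (2.199·0.1909 + 0.6·0.0694) / 2.799 = 0.1649 mg/L.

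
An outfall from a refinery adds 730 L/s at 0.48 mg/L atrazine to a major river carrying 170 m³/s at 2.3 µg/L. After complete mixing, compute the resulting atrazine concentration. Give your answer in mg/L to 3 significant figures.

0.00434 mg/L

730 L/s = 0.73 m³/s.
2.3 µg/L = 0.0023 mg/L.
Flow-weighted mixing gives C = (0.73·0.48 + 170·0.0023) / (0.73 + 170) = 0.7414/170.7 = 0.004343 mg/L.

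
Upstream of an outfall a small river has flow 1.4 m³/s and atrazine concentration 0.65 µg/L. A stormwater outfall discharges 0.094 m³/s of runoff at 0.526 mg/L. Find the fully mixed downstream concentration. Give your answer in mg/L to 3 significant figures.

0.65 µg/L = 0.00065 mg/L.
By mass balance at complete mixing, C = (0.094·0.526 + 1.4·0.00065) / (0.094 + 1.4) = 0.05035/1.494 = 0.0337 mg/L.

0.0337 mg/L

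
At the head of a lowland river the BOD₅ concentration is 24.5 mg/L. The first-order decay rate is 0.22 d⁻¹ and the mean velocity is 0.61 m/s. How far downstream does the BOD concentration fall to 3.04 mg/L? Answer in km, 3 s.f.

From C = C₀·e^(−kt), t = ln(C₀/C)/k = ln(24.5/3.04)/0.22 = 2.087/0.22 = 9.486 d.
Distance = v·t = 0.61 m/s × 8.195e+05 s = 4.999e+05 m = 499.9 km.

500 km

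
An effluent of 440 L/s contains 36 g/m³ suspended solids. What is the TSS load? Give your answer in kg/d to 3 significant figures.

440 L/s = 0.44 m³/s.
Mass flux = Q·C = 0.44 m³/s × 36 g/m³ = 15.84 g/s.
= 15.84 g/s × 86.4 = 1369 kg/d.

1370 kg/d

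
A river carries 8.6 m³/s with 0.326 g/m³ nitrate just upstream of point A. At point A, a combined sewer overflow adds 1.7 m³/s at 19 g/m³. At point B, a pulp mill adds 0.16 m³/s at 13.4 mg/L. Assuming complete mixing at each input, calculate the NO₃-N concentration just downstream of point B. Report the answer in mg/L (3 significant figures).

After input A: C = (8.6·0.326 + 1.7·19) / 10.3 = 3.408 mg/L.
After input B: C = (10.3·3.408 + 0.16·13.4) / 10.46 = 3.561 mg/L.

3.56 mg/L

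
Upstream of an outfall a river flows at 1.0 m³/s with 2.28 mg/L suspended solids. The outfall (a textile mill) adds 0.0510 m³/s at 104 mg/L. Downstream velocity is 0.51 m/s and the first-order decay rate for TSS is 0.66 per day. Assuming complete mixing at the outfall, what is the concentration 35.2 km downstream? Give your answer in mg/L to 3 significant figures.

After complete mixing, C₀ = (0.051·104 + 1·2.28) / 1.051 = 7.216 mg/L.
Travel time t = 3.52e+04 m / 0.51 m/s = 6.902e+04 s = 0.7988 d.
C = 7.216·exp(−0.66·0.7988) = 7.216·0.5902 = 4.259 mg/L.

4.26 mg/L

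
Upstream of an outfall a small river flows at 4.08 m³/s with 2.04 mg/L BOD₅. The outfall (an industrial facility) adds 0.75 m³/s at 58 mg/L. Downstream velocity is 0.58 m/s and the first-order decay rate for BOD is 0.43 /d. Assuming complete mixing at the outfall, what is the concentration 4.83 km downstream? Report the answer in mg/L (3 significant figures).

After complete mixing, C₀ = (0.75·58 + 4.08·2.04) / 4.83 = 10.73 mg/L.
Travel time t = 4830 m / 0.58 m/s = 8328 s = 0.09638 d.
C = 10.73·exp(−0.43·0.09638) = 10.73·0.9594 = 10.29 mg/L.

10.3 mg/L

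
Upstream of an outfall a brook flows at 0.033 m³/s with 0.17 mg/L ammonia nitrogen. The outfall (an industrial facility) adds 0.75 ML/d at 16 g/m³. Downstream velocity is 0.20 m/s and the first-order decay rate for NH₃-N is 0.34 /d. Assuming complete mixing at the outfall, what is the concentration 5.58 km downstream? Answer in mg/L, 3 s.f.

3.11 mg/L

0.75 ML/d = 0.008681 m³/s.
After complete mixing, C₀ = (0.008681·16 + 0.033·0.17) / 0.04168 = 3.467 mg/L.
Travel time t = 5580 m / 0.20 m/s = 2.79e+04 s = 0.3229 d.
C = 3.467·exp(−0.34·0.3229) = 3.467·0.896 = 3.106 mg/L.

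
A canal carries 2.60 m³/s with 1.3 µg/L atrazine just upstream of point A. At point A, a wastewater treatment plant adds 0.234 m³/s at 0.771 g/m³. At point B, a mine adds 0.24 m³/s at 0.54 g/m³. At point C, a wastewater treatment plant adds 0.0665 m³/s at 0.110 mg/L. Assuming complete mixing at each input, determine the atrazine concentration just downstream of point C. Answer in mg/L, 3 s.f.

0.102 mg/L

1.3 µg/L = 0.0013 mg/L.
After input A: C = (2.6·0.0013 + 0.234·0.771) / 2.834 = 0.06485 mg/L.
After input B: C = (2.834·0.06485 + 0.24·0.54) / 3.074 = 0.1019 mg/L.
After input C: C = (3.074·0.1019 + 0.0665·0.11) / 3.14 = 0.1021 mg/L.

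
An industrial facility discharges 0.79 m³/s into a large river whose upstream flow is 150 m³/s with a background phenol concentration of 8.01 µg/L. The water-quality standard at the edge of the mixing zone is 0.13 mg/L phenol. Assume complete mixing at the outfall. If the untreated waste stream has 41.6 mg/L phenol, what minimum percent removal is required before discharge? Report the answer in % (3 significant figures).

44.0 %

8.01 µg/L = 0.00801 mg/L.
Mass balance: 0.13·150.8 = 0.79·Cₑ + 150·0.00801.
Cₑ = (19.6 − 1.202) / 0.79 = 23.29 mg/L.
Required removal = 1 − 23.29/41.6 = 44.01 %.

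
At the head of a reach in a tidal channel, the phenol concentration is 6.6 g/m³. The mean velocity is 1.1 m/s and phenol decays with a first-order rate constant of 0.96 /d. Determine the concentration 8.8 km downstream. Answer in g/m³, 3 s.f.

Travel time t = 8.8 km / 1.1 m/s = 8800/1.1 = 8000 s = 0.09259 d.
First-order decay: C = 6.6·exp(−0.96·0.09259) = 6.6·0.9149 = 6.039 g/m³.

6.04 g/m³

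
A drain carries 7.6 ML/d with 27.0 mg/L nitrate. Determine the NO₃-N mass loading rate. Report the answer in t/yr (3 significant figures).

74.9 t/yr

7.6 ML/d = 0.08796 m³/s.
Mass flux = Q·C = 0.08796 m³/s × 27 g/m³ = 2.375 g/s.
= 2.375 g/s × 31.56 = 74.95 t/yr.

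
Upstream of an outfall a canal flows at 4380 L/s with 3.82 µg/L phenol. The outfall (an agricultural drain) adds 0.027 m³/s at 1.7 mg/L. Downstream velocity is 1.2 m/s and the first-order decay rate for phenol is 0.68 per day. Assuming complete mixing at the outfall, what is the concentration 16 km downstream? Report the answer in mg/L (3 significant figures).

4380 L/s = 4.38 m³/s.
3.82 µg/L = 0.00382 mg/L.
After complete mixing, C₀ = (0.027·1.7 + 4.38·0.00382) / 4.407 = 0.01421 mg/L.
Travel time t = 1.6e+04 m / 1.2 m/s = 1.333e+04 s = 0.1543 d.
C = 0.01421·exp(−0.68·0.1543) = 0.01421·0.9004 = 0.0128 mg/L.

0.0128 mg/L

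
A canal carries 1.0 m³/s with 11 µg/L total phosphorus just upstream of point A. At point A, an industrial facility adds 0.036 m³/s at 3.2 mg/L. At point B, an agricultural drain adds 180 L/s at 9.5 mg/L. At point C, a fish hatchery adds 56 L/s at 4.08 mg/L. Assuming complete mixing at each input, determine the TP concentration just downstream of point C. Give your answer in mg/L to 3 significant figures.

11 µg/L = 0.011 mg/L.
After input A: C = (1·0.011 + 0.036·3.2) / 1.036 = 0.1218 mg/L.
180 L/s = 0.18 m³/s.
After input B: C = (1.036·0.1218 + 0.18·9.5) / 1.216 = 1.51 mg/L.
56 L/s = 0.056 m³/s.
After input C: C = (1.216·1.51 + 0.056·4.08) / 1.272 = 1.623 mg/L.

1.62 mg/L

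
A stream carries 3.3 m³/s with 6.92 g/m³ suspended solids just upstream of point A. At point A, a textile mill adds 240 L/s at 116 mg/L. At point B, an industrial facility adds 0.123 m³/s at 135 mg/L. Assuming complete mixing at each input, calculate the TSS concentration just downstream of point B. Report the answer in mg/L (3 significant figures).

240 L/s = 0.24 m³/s.
After input A: C = (3.3·6.92 + 0.24·116) / 3.54 = 14.32 mg/L.
After input B: C = (3.54·14.32 + 0.123·135) / 3.663 = 18.37 mg/L.

18.4 mg/L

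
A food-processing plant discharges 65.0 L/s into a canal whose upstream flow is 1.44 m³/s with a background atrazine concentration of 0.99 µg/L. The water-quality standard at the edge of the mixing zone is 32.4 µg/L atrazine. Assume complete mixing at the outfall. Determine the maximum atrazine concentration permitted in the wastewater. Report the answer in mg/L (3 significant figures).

65.0 L/s = 0.065 m³/s.
0.99 µg/L = 0.00099 mg/L.
32.4 µg/L = 0.0324 mg/L.
Mass balance: 0.0324·1.505 = 0.065·Cₑ + 1.44·0.00099.
Cₑ = (0.04876 − 0.001426) / 0.065 = 0.7283 mg/L.

0.728 mg/L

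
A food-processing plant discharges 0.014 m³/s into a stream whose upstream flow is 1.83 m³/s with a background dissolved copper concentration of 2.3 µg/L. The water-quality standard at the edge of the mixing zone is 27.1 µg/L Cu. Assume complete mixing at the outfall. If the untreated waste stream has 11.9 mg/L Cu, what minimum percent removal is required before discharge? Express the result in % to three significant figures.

2.3 µg/L = 0.0023 mg/L.
27.1 µg/L = 0.0271 mg/L.
Mass balance: 0.0271·1.844 = 0.014·Cₑ + 1.83·0.0023.
Cₑ = (0.04997 − 0.004209) / 0.014 = 3.269 mg/L.
Required removal = 1 − 3.269/11.9 = 72.53 %.

72.5 %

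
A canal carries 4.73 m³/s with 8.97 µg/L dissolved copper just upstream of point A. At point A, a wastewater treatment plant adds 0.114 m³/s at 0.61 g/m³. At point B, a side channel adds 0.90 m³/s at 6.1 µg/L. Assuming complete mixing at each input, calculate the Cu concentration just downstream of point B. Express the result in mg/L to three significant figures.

0.0204 mg/L

8.97 µg/L = 0.00897 mg/L.
After input A: C = (4.73·0.00897 + 0.114·0.61) / 4.844 = 0.02311 mg/L.
6.1 µg/L = 0.0061 mg/L.
After input B: C = (4.844·0.02311 + 0.9·0.0061) / 5.744 = 0.02045 mg/L.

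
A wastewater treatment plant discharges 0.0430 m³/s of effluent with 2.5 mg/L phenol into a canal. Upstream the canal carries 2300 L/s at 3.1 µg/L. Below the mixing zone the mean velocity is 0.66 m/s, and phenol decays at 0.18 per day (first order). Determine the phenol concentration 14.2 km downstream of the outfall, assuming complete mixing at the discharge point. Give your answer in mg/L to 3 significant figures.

2300 L/s = 2.3 m³/s.
3.1 µg/L = 0.0031 mg/L.
After complete mixing, C₀ = (0.043·2.5 + 2.3·0.0031) / 2.343 = 0.04892 mg/L.
Travel time t = 1.42e+04 m / 0.66 m/s = 2.152e+04 s = 0.249 d.
C = 0.04892·exp(−0.18·0.249) = 0.04892·0.9562 = 0.04678 mg/L.

0.0468 mg/L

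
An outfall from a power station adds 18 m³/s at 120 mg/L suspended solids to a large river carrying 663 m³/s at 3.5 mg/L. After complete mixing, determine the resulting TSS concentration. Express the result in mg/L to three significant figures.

By mass balance at complete mixing, C = (18·120 + 663·3.5) / (18 + 663) = 4480/681 = 6.579 mg/L.

6.58 mg/L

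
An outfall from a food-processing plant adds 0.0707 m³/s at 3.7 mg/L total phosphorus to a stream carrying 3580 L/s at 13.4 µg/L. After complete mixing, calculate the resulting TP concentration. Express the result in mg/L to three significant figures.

0.0848 mg/L

3580 L/s = 3.58 m³/s.
13.4 µg/L = 0.0134 mg/L.
Conservation of mass across the mixing zone: C = (0.0707·3.7 + 3.58·0.0134) / (0.0707 + 3.58) = 0.3096/3.651 = 0.0848 mg/L.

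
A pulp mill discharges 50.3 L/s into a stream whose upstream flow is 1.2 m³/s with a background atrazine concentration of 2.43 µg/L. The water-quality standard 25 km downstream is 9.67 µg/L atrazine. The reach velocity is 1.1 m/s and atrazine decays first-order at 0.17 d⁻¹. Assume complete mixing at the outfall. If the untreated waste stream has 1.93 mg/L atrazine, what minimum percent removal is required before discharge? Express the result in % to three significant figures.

90.0 %

50.3 L/s = 0.0503 m³/s.
2.43 µg/L = 0.00243 mg/L.
9.67 µg/L = 0.00967 mg/L.
Travel time to the compliance point: t = 2.5e+04/1.1 = 2.273e+04 s = 0.263 d; decay factor exp(−0.17·0.263) = 0.9563.
So the concentration just after mixing may be at most 0.00967/0.9563 = 0.01011 mg/L.
Mass balance: 0.01011·1.25 = 0.0503·Cₑ + 1.2·0.00243.
Cₑ = (0.01264 − 0.002916) / 0.0503 = 0.1934 mg/L.
Required removal = 1 − 0.1934/1.93 = 89.98 %.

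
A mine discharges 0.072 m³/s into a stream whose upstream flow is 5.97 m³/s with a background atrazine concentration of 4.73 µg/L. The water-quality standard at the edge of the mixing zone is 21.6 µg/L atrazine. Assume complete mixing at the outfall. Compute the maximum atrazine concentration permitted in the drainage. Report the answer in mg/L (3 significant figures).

1.42 mg/L

4.73 µg/L = 0.00473 mg/L.
21.6 µg/L = 0.0216 mg/L.
Mass balance: 0.0216·6.042 = 0.072·Cₑ + 5.97·0.00473.
Cₑ = (0.1305 − 0.02824) / 0.072 = 1.42 mg/L.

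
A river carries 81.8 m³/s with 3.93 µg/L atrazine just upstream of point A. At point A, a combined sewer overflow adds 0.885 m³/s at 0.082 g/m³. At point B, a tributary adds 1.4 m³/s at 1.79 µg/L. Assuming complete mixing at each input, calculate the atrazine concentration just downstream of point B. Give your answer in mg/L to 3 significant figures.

0.00472 mg/L

3.93 µg/L = 0.00393 mg/L.
After input A: C = (81.8·0.00393 + 0.885·0.082) / 82.69 = 0.004766 mg/L.
1.79 µg/L = 0.00179 mg/L.
After input B: C = (82.69·0.004766 + 1.4·0.00179) / 84.09 = 0.004716 mg/L.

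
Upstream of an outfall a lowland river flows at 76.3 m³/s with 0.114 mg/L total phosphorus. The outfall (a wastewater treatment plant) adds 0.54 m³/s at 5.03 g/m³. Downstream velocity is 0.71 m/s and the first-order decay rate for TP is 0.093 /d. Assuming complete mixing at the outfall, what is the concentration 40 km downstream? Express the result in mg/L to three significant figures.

After complete mixing, C₀ = (0.54·5.03 + 76.3·0.114) / 76.84 = 0.1485 mg/L.
Travel time t = 4e+04 m / 0.71 m/s = 5.634e+04 s = 0.6521 d.
C = 0.1485·exp(−0.093·0.6521) = 0.1485·0.9412 = 0.1398 mg/L.

0.140 mg/L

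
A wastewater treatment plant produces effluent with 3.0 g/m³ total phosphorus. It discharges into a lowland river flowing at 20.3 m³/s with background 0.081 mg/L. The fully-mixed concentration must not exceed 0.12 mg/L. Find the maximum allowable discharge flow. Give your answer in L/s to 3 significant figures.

275 L/s

Mass balance at complete mixing: C_std·(Q_w + Q_r) = Q_w·C_e + Q_r·C_b.
Rearranging, Q_w = Q_r·(C_std − C_b)/(C_e − C_std) = 20.3·(0.12 − 0.081) / (3 − 0.12) = 0.2749 m³/s.
= 274.9 L/s.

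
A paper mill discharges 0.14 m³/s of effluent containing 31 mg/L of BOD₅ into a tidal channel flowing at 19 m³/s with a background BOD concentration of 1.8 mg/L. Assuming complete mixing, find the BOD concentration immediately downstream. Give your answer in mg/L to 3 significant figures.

By mass balance at complete mixing, C = (0.14·31 + 19·1.8) / (0.14 + 19) = 38.54/19.14 = 2.014 mg/L.

2.01 mg/L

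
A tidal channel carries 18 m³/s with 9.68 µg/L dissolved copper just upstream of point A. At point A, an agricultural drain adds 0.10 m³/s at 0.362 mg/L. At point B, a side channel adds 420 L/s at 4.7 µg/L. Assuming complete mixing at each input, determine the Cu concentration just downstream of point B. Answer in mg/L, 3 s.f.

0.0115 mg/L

9.68 µg/L = 0.00968 mg/L.
After input A: C = (18·0.00968 + 0.1·0.362) / 18.1 = 0.01163 mg/L.
420 L/s = 0.42 m³/s.
4.7 µg/L = 0.0047 mg/L.
After input B: C = (18.1·0.01163 + 0.42·0.0047) / 18.52 = 0.01147 mg/L.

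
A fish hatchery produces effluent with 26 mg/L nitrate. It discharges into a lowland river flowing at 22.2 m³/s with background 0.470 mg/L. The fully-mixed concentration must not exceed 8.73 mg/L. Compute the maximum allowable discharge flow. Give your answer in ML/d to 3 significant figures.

Mass balance at complete mixing: C_std·(Q_w + Q_r) = Q_w·C_e + Q_r·C_b.
Rearranging, Q_w = Q_r·(C_std − C_b)/(C_e − C_std) = 22.2·(8.73 − 0.47) / (26 − 8.73) = 10.62 m³/s.
= 917.4 ML/d.

917 ML/d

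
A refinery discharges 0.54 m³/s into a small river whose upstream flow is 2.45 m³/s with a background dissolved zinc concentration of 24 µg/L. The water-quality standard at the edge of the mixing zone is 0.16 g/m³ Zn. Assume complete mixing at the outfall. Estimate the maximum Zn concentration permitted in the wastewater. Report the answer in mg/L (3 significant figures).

0.777 mg/L

24 µg/L = 0.024 mg/L.
Mass balance: 0.16·2.99 = 0.54·Cₑ + 2.45·0.024.
Cₑ = (0.4784 − 0.0588) / 0.54 = 0.777 mg/L.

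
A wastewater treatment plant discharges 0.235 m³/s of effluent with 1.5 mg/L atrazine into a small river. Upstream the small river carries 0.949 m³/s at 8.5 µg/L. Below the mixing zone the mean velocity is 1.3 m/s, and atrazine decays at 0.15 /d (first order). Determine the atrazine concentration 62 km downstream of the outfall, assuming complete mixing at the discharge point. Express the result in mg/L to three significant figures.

8.5 µg/L = 0.0085 mg/L.
After complete mixing, C₀ = (0.235·1.5 + 0.949·0.0085) / 1.184 = 0.3045 mg/L.
Travel time t = 6.2e+04 m / 1.3 m/s = 4.769e+04 s = 0.552 d.
C = 0.3045·exp(−0.15·0.552) = 0.3045·0.9205 = 0.2803 mg/L.

0.280 mg/L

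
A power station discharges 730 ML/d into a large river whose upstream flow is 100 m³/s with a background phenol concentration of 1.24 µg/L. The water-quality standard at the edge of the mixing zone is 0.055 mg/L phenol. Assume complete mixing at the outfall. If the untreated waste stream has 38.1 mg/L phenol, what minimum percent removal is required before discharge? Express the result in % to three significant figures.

98.2 %

730 ML/d = 8.449 m³/s.
1.24 µg/L = 0.00124 mg/L.
Mass balance: 0.055·108.4 = 8.449·Cₑ + 100·0.00124.
Cₑ = (5.965 − 0.124) / 8.449 = 0.6913 mg/L.
Required removal = 1 − 0.6913/38.1 = 98.19 %.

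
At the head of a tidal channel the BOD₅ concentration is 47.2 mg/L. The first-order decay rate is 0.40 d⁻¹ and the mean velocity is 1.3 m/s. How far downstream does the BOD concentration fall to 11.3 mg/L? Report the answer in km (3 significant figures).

From C = C₀·e^(−kt), t = ln(C₀/C)/k = ln(47.2/11.3)/0.40 = 1.43/0.40 = 3.574 d.
Distance = v·t = 1.3 m/s × 3.088e+05 s = 4.014e+05 m = 401.4 km.

401 km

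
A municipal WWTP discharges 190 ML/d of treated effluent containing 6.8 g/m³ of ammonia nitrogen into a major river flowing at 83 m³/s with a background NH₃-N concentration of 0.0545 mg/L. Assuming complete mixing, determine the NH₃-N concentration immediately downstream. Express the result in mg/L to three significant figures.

0.229 mg/L

190 ML/d = 2.199 m³/s.
Flow-weighted mixing gives C = (2.199·6.8 + 83·0.0545) / (2.199 + 83) = 19.48/85.2 = 0.2286 mg/L.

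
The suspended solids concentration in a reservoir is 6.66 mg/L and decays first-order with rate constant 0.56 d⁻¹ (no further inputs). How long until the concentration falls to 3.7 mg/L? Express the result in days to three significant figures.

1.05 d

t = ln(C₀/C)/k = ln(6.66/3.7)/0.56 = 0.5878/0.56 = 1.05 d.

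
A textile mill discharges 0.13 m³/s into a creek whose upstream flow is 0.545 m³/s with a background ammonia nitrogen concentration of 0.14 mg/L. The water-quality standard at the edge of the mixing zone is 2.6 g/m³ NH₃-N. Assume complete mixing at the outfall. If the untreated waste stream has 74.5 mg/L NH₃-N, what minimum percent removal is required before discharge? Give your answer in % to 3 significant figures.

Mass balance: 2.6·0.675 = 0.13·Cₑ + 0.545·0.14.
Cₑ = (1.755 − 0.0763) / 0.13 = 12.91 mg/L.
Required removal = 1 − 12.91/74.5 = 82.67 %.

82.7 %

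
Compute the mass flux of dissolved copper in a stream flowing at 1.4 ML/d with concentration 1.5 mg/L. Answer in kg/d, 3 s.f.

1.4 ML/d = 0.0162 m³/s.
Mass flux = Q·C = 0.0162 m³/s × 1.5 g/m³ = 0.02431 g/s.
= 0.02431 g/s × 86.4 = 2.1 kg/d.

2.10 kg/d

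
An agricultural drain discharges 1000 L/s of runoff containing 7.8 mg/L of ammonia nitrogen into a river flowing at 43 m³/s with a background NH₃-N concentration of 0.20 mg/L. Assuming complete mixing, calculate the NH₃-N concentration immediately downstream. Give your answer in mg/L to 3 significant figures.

0.373 mg/L

1000 L/s = 1 m³/s.
Flow-weighted mixing gives C = (1·7.8 + 43·0.2) / (1 + 43) = 16.4/44 = 0.3727 mg/L.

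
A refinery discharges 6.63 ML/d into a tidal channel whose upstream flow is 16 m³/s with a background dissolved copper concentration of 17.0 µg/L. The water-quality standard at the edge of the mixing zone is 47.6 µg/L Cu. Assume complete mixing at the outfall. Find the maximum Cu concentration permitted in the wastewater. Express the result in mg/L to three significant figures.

6.43 mg/L

6.63 ML/d = 0.07674 m³/s.
17.0 µg/L = 0.017 mg/L.
47.6 µg/L = 0.0476 mg/L.
Mass balance: 0.0476·16.08 = 0.07674·Cₑ + 16·0.017.
Cₑ = (0.7653 − 0.272) / 0.07674 = 6.428 mg/L.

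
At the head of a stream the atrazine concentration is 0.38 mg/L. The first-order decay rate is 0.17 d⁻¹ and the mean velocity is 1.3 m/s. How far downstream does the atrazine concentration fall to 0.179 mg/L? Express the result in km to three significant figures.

497 km

From C = C₀·e^(−kt), t = ln(C₀/C)/k = ln(0.38/0.179)/0.17 = 0.7528/0.17 = 4.428 d.
Distance = v·t = 1.3 m/s × 3.826e+05 s = 4.974e+05 m = 497.4 km.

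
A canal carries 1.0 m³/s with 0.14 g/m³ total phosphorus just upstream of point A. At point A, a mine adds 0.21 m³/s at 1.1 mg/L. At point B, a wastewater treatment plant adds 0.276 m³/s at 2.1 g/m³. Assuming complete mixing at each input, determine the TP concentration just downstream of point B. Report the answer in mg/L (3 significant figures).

0.640 mg/L

After input A: C = (1·0.14 + 0.21·1.1) / 1.21 = 0.3066 mg/L.
After input B: C = (1.21·0.3066 + 0.276·2.1) / 1.486 = 0.6397 mg/L.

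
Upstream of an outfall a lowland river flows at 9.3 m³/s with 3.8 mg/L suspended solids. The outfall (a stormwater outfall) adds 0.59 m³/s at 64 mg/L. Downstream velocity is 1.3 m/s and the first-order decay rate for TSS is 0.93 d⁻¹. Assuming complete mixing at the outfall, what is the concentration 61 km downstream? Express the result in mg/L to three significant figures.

4.46 mg/L

After complete mixing, C₀ = (0.59·64 + 9.3·3.8) / 9.89 = 7.391 mg/L.
Travel time t = 6.1e+04 m / 1.3 m/s = 4.692e+04 s = 0.5431 d.
C = 7.391·exp(−0.93·0.5431) = 7.391·0.6035 = 4.46 mg/L.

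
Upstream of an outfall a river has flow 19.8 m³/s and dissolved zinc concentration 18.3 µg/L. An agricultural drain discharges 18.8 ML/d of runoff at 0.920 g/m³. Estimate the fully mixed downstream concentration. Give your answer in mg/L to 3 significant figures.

18.8 ML/d = 0.2176 m³/s.
18.3 µg/L = 0.0183 mg/L.
Flow-weighted mixing gives C = (0.2176·0.92 + 19.8·0.0183) / (0.2176 + 19.8) = 0.5625/20.02 = 0.0281 mg/L.

0.0281 mg/L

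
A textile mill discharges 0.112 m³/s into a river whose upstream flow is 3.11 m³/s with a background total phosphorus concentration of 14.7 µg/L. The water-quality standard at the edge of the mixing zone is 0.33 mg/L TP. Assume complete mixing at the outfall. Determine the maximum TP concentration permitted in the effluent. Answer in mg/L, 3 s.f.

9.09 mg/L

14.7 µg/L = 0.0147 mg/L.
Mass balance: 0.33·3.222 = 0.112·Cₑ + 3.11·0.0147.
Cₑ = (1.063 − 0.04572) / 0.112 = 9.085 mg/L.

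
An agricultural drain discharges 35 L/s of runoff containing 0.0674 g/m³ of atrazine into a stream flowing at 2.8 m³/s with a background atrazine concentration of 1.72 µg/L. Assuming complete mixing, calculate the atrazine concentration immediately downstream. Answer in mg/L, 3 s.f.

0.00253 mg/L

35 L/s = 0.035 m³/s.
1.72 µg/L = 0.00172 mg/L.
By mass balance at complete mixing, C = (0.035·0.0674 + 2.8·0.00172) / (0.035 + 2.8) = 0.007175/2.835 = 0.002531 mg/L.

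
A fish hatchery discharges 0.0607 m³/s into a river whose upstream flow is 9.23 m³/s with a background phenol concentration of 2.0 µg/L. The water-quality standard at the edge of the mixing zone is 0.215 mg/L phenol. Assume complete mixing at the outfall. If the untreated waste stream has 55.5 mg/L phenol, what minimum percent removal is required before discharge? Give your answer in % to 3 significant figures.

2.0 µg/L = 0.002 mg/L.
Mass balance: 0.215·9.291 = 0.0607·Cₑ + 9.23·0.002.
Cₑ = (1.998 − 0.01846) / 0.0607 = 32.6 mg/L.
Required removal = 1 − 32.6/55.5 = 41.25 %.

41.3 %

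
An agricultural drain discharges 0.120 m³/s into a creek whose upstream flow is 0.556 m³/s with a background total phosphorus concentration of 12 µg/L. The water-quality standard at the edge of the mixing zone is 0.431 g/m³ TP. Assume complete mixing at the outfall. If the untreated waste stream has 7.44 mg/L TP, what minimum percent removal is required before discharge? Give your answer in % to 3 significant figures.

68.1 %

12 µg/L = 0.012 mg/L.
Mass balance: 0.431·0.676 = 0.12·Cₑ + 0.556·0.012.
Cₑ = (0.2914 − 0.006672) / 0.12 = 2.372 mg/L.
Required removal = 1 − 2.372/7.44 = 68.11 %.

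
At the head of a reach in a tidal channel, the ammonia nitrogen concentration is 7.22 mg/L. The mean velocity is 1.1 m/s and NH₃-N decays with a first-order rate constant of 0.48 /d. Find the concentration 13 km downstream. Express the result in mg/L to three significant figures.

6.76 mg/L

Travel time t = 13 km / 1.1 m/s = 1.3e+04/1.1 = 1.182e+04 s = 0.1368 d.
First-order decay: C = 7.22·exp(−0.48·0.1368) = 7.22·0.9365 = 6.761 mg/L.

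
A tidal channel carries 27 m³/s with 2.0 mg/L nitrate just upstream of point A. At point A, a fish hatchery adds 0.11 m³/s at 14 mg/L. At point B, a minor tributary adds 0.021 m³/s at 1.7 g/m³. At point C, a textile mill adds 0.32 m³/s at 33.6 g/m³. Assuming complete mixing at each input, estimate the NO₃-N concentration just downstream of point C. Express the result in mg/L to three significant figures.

After input A: C = (27·2 + 0.11·14) / 27.11 = 2.049 mg/L.
After input B: C = (27.11·2.049 + 0.021·1.7) / 27.13 = 2.048 mg/L.
After input C: C = (27.13·2.048 + 0.32·33.6) / 27.45 = 2.416 mg/L.

2.42 mg/L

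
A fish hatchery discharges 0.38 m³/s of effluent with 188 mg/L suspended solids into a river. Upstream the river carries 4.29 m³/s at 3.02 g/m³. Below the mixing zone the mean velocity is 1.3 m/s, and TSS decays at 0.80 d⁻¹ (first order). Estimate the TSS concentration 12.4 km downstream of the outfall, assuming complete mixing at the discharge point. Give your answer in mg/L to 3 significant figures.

16.5 mg/L

After complete mixing, C₀ = (0.38·188 + 4.29·3.02) / 4.67 = 18.07 mg/L.
Travel time t = 1.24e+04 m / 1.3 m/s = 9538 s = 0.1104 d.
C = 18.07·exp(−0.80·0.1104) = 18.07·0.9155 = 16.54 mg/L.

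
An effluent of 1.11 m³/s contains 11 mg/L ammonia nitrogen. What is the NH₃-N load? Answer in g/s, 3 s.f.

Mass flux = Q·C = 1.11 m³/s × 11 g/m³ = 12.21 g/s.

12.2 g/s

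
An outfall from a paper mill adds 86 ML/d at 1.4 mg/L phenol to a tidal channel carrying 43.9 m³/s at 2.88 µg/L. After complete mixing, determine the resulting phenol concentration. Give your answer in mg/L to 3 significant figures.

0.0339 mg/L

86 ML/d = 0.9954 m³/s.
2.88 µg/L = 0.00288 mg/L.
Conservation of mass across the mixing zone: C = (0.9954·1.4 + 43.9·0.00288) / (0.9954 + 43.9) = 1.52/44.9 = 0.03386 mg/L.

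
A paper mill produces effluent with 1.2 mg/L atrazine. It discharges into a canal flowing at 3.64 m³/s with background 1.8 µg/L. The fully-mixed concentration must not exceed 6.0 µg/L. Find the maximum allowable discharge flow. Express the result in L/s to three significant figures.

12.8 L/s

1.8 µg/L = 0.0018 mg/L.
6.0 µg/L = 0.006 mg/L.
Mass balance at complete mixing: C_std·(Q_w + Q_r) = Q_w·C_e + Q_r·C_b.
Rearranging, Q_w = Q_r·(C_std − C_b)/(C_e − C_std) = 3.64·(0.006 − 0.0018) / (1.2 − 0.006) = 0.0128 m³/s.
= 12.8 L/s.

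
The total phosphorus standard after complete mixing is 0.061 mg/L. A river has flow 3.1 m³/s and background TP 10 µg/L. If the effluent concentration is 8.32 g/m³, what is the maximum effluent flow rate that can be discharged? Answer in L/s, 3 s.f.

19.1 L/s

10 µg/L = 0.01 mg/L.
Mass balance at complete mixing: C_std·(Q_w + Q_r) = Q_w·C_e + Q_r·C_b.
Rearranging, Q_w = Q_r·(C_std − C_b)/(C_e − C_std) = 3.1·(0.061 − 0.01) / (8.32 − 0.061) = 0.01914 m³/s.
= 19.14 L/s.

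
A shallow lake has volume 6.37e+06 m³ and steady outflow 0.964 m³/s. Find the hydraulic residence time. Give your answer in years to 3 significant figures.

Q = 0.964 m³/s × 3.156e+07 s/yr = 3.042e+07 m³/yr.
Hydraulic residence time τ = V/Q = 6.37e+06/3.042e+07 = 0.2094 yr.

0.209 yr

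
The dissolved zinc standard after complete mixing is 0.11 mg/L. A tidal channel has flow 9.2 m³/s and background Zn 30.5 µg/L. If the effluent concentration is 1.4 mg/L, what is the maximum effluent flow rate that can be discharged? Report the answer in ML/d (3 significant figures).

30.5 µg/L = 0.0305 mg/L.
Mass balance at complete mixing: C_std·(Q_w + Q_r) = Q_w·C_e + Q_r·C_b.
Rearranging, Q_w = Q_r·(C_std − C_b)/(C_e − C_std) = 9.2·(0.11 − 0.0305) / (1.4 − 0.11) = 0.567 m³/s.
= 48.99 ML/d.

49.0 ML/d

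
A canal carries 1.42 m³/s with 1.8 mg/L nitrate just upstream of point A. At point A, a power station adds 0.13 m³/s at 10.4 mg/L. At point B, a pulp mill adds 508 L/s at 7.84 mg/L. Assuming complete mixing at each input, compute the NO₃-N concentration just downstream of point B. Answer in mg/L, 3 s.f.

After input A: C = (1.42·1.8 + 0.13·10.4) / 1.55 = 2.521 mg/L.
508 L/s = 0.508 m³/s.
After input B: C = (1.55·2.521 + 0.508·7.84) / 2.058 = 3.834 mg/L.

3.83 mg/L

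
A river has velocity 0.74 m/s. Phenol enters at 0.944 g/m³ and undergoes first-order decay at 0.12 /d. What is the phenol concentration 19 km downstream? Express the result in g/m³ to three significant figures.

0.911 g/m³

Travel time t = 19 km / 0.74 m/s = 1.9e+04/0.74 = 2.568e+04 s = 0.2972 d.
First-order decay: C = 0.944·exp(−0.12·0.2972) = 0.944·0.965 = 0.9109 g/m³.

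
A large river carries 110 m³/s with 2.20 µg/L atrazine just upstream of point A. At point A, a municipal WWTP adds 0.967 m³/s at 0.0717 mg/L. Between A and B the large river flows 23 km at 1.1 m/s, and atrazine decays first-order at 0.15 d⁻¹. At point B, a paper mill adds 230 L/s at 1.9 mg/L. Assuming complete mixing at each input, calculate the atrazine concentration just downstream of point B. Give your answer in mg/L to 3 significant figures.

0.00663 mg/L

2.20 µg/L = 0.0022 mg/L.
After input A: C = (110·0.0022 + 0.967·0.0717) / 111 = 0.002806 mg/L.
Over the 23 km reach to input B (t = 2.091e+04 s = 0.242 d), decay gives C = 0.002806·exp(−0.15·0.242) = 0.002706 mg/L.
230 L/s = 0.23 m³/s.
After input B: C = (111·0.002706 + 0.23·1.9) / 111.2 = 0.00663 mg/L.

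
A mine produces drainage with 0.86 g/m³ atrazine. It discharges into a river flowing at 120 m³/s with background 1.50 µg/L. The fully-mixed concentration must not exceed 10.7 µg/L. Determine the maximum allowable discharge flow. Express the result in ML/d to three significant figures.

1.50 µg/L = 0.0015 mg/L.
10.7 µg/L = 0.0107 mg/L.
Mass balance at complete mixing: C_std·(Q_w + Q_r) = Q_w·C_e + Q_r·C_b.
Rearranging, Q_w = Q_r·(C_std − C_b)/(C_e − C_std) = 120·(0.0107 − 0.0015) / (0.86 − 0.0107) = 1.3 m³/s.
= 112.3 ML/d.

112 ML/d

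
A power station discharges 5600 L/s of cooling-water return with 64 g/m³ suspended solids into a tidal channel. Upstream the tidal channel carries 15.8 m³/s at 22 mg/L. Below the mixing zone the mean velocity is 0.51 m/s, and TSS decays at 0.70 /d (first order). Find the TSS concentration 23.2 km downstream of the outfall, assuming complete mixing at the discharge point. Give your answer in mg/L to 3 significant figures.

22.8 mg/L

5600 L/s = 5.6 m³/s.
After complete mixing, C₀ = (5.6·64 + 15.8·22) / 21.4 = 32.99 mg/L.
Travel time t = 2.32e+04 m / 0.51 m/s = 4.549e+04 s = 0.5265 d.
C = 32.99·exp(−0.70·0.5265) = 32.99·0.6917 = 22.82 mg/L.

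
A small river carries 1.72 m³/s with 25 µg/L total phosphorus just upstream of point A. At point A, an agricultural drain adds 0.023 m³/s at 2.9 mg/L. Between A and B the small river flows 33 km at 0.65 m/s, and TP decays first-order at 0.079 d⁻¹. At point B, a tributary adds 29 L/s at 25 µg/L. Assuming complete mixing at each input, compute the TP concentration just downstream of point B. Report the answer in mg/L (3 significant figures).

25 µg/L = 0.025 mg/L.
After input A: C = (1.72·0.025 + 0.023·2.9) / 1.743 = 0.06294 mg/L.
Over the 33 km reach to input B (t = 5.077e+04 s = 0.5876 d), decay gives C = 0.06294·exp(−0.079·0.5876) = 0.06008 mg/L.
29 L/s = 0.029 m³/s.
25 µg/L = 0.025 mg/L.
After input B: C = (1.743·0.06008 + 0.029·0.025) / 1.772 = 0.05951 mg/L.

0.0595 mg/L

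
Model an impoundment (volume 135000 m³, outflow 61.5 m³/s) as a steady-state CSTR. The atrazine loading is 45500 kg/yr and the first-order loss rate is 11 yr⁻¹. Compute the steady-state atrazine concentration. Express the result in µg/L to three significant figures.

Outflow Q = 61.5 m³/s × 3.156e+07 s/yr = 1.941e+09 m³/yr.
Steady-state CSTR mass balance: W = Q·C + k·V·C, so C = W/(Q + kV).
Q + kV = 1.941e+09 + 11·135000 = 1.942e+09 m³/yr.
C = 45500/1.942e+09 = 2.343e-05 kg/m³ = 0.02343 mg/L = 23.43 µg/L.

23.4 µg/L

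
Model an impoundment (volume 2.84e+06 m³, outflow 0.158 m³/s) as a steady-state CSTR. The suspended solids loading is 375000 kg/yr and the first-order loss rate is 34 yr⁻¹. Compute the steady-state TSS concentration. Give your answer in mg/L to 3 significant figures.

3.69 mg/L

Outflow Q = 0.158 m³/s × 3.156e+07 s/yr = 4.986e+06 m³/yr.
Steady-state CSTR mass balance: W = Q·C + k·V·C, so C = W/(Q + kV).
Q + kV = 4.986e+06 + 34·2.84e+06 = 1.015e+08 m³/yr.
C = 375000/1.015e+08 = 0.003693 kg/m³ = 3.693 mg/L.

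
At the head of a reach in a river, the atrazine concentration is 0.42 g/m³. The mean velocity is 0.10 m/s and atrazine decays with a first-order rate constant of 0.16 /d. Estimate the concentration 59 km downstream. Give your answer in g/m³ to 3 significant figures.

0.141 g/m³

Travel time t = 59 km / 0.10 m/s = 5.9e+04/0.10 = 5.9e+05 s = 6.829 d.
First-order decay: C = 0.42·exp(−0.16·6.829) = 0.42·0.3353 = 0.1408 g/m³.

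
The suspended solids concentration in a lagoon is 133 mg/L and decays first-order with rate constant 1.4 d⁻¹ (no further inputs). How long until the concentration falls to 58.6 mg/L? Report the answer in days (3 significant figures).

0.585 d

t = ln(C₀/C)/k = ln(133/58.6)/1.4 = 0.8196/1.4 = 0.5854 d.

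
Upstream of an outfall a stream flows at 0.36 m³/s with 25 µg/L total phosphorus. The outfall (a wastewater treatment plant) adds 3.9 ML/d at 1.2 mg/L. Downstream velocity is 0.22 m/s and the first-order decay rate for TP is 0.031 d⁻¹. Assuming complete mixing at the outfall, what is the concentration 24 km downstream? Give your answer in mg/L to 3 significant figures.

0.150 mg/L

3.9 ML/d = 0.04514 m³/s.
25 µg/L = 0.025 mg/L.
After complete mixing, C₀ = (0.04514·1.2 + 0.36·0.025) / 0.4051 = 0.1559 mg/L.
Travel time t = 2.4e+04 m / 0.22 m/s = 1.091e+05 s = 1.263 d.
C = 0.1559·exp(−0.031·1.263) = 0.1559·0.9616 = 0.1499 mg/L.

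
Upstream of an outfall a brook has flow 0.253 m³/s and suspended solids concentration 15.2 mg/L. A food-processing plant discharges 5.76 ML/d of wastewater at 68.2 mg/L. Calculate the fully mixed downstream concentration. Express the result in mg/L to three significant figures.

5.76 ML/d = 0.06667 m³/s.
By mass balance at complete mixing, C = (0.06667·68.2 + 0.253·15.2) / (0.06667 + 0.253) = 8.392/0.3197 = 26.25 mg/L.

26.3 mg/L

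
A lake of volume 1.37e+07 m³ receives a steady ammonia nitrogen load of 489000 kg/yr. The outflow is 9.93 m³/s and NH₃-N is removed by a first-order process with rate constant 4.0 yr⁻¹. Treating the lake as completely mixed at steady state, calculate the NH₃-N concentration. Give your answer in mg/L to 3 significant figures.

1.33 mg/L

Outflow Q = 9.93 m³/s × 3.156e+07 s/yr = 3.134e+08 m³/yr.
Steady-state CSTR mass balance: W = Q·C + k·V·C, so C = W/(Q + kV).
Q + kV = 3.134e+08 + 4.0·1.37e+07 = 3.682e+08 m³/yr.
C = 489000/3.682e+08 = 0.001328 kg/m³ = 1.328 mg/L.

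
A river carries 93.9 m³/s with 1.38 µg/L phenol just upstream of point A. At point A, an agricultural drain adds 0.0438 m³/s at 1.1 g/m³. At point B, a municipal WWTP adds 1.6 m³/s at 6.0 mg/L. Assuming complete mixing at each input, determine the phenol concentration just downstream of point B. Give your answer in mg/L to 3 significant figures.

1.38 µg/L = 0.00138 mg/L.
After input A: C = (93.9·0.00138 + 0.0438·1.1) / 93.94 = 0.001892 mg/L.
After input B: C = (93.94·0.001892 + 1.6·6) / 95.54 = 0.1023 mg/L.

0.102 mg/L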